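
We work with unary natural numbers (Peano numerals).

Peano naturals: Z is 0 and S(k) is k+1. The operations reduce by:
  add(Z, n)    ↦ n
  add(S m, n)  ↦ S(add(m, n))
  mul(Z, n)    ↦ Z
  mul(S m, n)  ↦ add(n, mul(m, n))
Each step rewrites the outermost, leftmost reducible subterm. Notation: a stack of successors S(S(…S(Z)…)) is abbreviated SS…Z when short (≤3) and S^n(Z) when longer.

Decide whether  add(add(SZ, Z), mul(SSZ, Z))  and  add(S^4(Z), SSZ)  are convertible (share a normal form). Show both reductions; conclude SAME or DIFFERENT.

Term A:
  start: add(add(SZ, Z), mul(SSZ, Z))
  step 1: add(S(add(Z, Z)), mul(SSZ, Z))
  step 2: S(add(add(Z, Z), mul(SSZ, Z)))
  step 3: S(add(Z, mul(SSZ, Z)))
  step 4: S(mul(SSZ, Z))
  step 5: S(add(Z, mul(SZ, Z)))
  step 6: S(mul(SZ, Z))
  step 7: S(add(Z, mul(Z, Z)))
  step 8: S(mul(Z, Z))
  step 9: SZ

Term B:
  start: add(S^4(Z), SSZ)
  step 1: S(add(SSSZ, SSZ))
  step 2: S(S(add(SSZ, SSZ)))
  step 3: S(S(S(add(SZ, SSZ))))
  step 4: S(S(S(S(add(Z, SSZ)))))
  step 5: S^6(Z)

Answer: DIFFERENT — A ⇓ SZ, B ⇓ S^6(Z)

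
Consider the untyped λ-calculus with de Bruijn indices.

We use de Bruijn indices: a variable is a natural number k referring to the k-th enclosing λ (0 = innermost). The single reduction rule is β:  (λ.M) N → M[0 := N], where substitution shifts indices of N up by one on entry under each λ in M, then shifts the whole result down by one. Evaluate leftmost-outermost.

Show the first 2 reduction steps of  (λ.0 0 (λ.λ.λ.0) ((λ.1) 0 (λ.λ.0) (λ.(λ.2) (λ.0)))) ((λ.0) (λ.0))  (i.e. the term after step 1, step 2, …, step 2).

Answer: after 2 steps: (λ.0) ((λ.0) (λ.0)) (λ.λ.λ.0) ((λ.(λ.0) (λ.0)) ((λ.0) (λ.0)) (λ.λ.0) (λ.(λ.(λ.0) (λ.0)) (λ.0)))

Reduction:
  start: (λ.0 0 (λ.λ.λ.0) ((λ.1) 0 (λ.λ.0) (λ.(λ.2) (λ.0)))) ((λ.0) (λ.0))
  [1] (λ.0) (λ.0) ((λ.0) (λ.0)) (λ.λ.λ.0) ((λ.(λ.0) (λ.0)) ((λ.0) (λ.0)) (λ.λ.0) (λ.(λ.(λ.0) (λ.0)) (λ.0)))
  [2] (λ.0) ((λ.0) (λ.0)) (λ.λ.λ.0) ((λ.(λ.0) (λ.0)) ((λ.0) (λ.0)) (λ.λ.0) (λ.(λ.(λ.0) (λ.0)) (λ.0)))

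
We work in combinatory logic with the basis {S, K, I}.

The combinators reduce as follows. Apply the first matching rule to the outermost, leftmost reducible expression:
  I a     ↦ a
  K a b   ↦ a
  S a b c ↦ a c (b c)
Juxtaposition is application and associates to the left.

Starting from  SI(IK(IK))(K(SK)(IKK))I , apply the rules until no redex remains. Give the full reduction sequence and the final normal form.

Answer: normal form = I  (in 5 steps)

Reduction:
  start: SI(IK(IK))(K(SK)(IKK))I
  →1  I(K(SK)(IKK))(IK(IK)(K(SK)(IKK)))I
  →2  K(SK)(IKK)(IK(IK)(K(SK)(IKK)))I
  →3  SK(IK(IK)(K(SK)(IKK)))I
  →4  KI(IK(IK)(K(SK)(IKK))I)
  →5  I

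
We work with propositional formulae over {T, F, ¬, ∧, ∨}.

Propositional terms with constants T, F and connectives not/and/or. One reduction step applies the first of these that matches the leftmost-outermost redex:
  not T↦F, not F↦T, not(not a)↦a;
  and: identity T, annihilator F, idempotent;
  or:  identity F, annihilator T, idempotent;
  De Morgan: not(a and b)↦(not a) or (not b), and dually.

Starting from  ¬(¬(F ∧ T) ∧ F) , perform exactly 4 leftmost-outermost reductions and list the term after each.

  start: ¬(¬(F ∧ T) ∧ F)
  [1] ¬¬(F ∧ T) ∨ ¬F
  [2] (F ∧ T) ∨ ¬F
  [3] F ∨ ¬F
  [4] ¬F

Answer: after 4 steps: ¬F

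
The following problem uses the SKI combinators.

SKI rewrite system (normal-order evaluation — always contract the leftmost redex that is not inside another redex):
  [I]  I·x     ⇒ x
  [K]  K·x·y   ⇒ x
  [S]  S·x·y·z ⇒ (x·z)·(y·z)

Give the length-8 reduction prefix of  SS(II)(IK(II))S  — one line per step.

Answer: after 8 steps: IK(II)S

Working:
  start: SS(II)(IK(II))S
  →1  S(IK(II))(II(IK(II)))S
  →2  IK(II)S(II(IK(II))S)
  →3  K(II)S(II(IK(II))S)
  →4  II(II(IK(II))S)
  →5  I(II(IK(II))S)
  →6  II(IK(II))S
  →7  I(IK(II))S
  →8  IK(II)S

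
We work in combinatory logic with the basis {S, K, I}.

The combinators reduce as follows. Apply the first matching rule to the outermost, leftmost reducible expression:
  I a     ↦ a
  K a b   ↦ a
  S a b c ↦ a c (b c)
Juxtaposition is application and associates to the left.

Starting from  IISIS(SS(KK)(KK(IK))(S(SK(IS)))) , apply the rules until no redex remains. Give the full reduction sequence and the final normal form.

Answer: normal form = S(SKS)(S(S(SKS)))  (in 14 steps)

Reduction:
  start: IISIS(SS(KK)(KK(IK))(S(SK(IS))))
  [1] ISIS(SS(KK)(KK(IK))(S(SK(IS))))
  [2] SIS(SS(KK)(KK(IK))(S(SK(IS))))
  [3] I(SS(KK)(KK(IK))(S(SK(IS))))(S(SS(KK)(KK(IK))(S(SK(IS)))))
  [4] SS(KK)(KK(IK))(S(SK(IS)))(S(SS(KK)(KK(IK))(S(SK(IS)))))
  [5] S(KK(IK))(KK(KK(IK)))(S(SK(IS)))(S(SS(KK)(KK(IK))(S(SK(IS)))))
  [6] KK(IK)(S(SK(IS)))(KK(KK(IK))(S(SK(IS))))(S(SS(KK)(KK(IK))(S(SK(IS)))))
  [7] K(S(SK(IS)))(KK(KK(IK))(S(SK(IS))))(S(SS(KK)(KK(IK))(S(SK(IS)))))
  [8] S(SK(IS))(S(SS(KK)(KK(IK))(S(SK(IS)))))
  [9] S(SKS)(S(SS(KK)(KK(IK))(S(SK(IS)))))
  [10] S(SKS)(S(S(KK(IK))(KK(KK(IK)))(S(SK(IS)))))
  [11] S(SKS)(S(KK(IK)(S(SK(IS)))(KK(KK(IK))(S(SK(IS))))))
  [12] S(SKS)(S(K(S(SK(IS)))(KK(KK(IK))(S(SK(IS))))))
  [13] S(SKS)(S(S(SK(IS))))
  [14] S(SKS)(S(S(SKS)))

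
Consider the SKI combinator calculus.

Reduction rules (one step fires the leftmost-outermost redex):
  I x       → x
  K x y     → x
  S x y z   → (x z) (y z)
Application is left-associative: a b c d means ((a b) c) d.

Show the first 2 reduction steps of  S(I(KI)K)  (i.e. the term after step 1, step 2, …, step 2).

Answer: after 2 steps: SI

Derivation:
  start: S(I(KI)K)
  [1] S(KIK)
  [2] SI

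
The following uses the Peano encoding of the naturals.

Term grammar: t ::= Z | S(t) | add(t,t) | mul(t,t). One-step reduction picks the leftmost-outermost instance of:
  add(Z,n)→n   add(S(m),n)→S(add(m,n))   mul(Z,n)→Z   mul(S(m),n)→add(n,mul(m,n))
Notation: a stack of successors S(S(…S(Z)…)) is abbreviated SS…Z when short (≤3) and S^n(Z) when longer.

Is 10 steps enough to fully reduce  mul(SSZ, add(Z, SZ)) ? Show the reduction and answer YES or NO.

Answer: YES — reaches normal form SSZ in 9 ≤ 10 steps

Derivation:
  start: mul(SSZ, add(Z, SZ))
  [1] add(add(Z, SZ), mul(SZ, add(Z, SZ)))
  [2] add(SZ, mul(SZ, add(Z, SZ)))
  [3] S(add(Z, mul(SZ, add(Z, SZ))))
  [4] S(mul(SZ, add(Z, SZ)))
  [5] S(add(add(Z, SZ), mul(Z, add(Z, SZ))))
  [6] S(add(SZ, mul(Z, add(Z, SZ))))
  [7] S(S(add(Z, mul(Z, add(Z, SZ)))))
  [8] S(S(mul(Z, add(Z, SZ))))
  [9] SSZ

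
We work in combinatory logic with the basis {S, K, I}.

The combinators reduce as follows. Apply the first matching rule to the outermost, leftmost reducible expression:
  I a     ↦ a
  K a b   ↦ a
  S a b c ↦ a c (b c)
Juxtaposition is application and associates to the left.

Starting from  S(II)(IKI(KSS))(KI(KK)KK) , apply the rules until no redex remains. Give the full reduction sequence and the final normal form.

  start: S(II)(IKI(KSS))(KI(KK)KK)
  [1] II(KI(KK)KK)(IKI(KSS)(KI(KK)KK))
  [2] I(KI(KK)KK)(IKI(KSS)(KI(KK)KK))
  [3] KI(KK)KK(IKI(KSS)(KI(KK)KK))
  [4] IKK(IKI(KSS)(KI(KK)KK))
  [5] KK(IKI(KSS)(KI(KK)KK))
  [6] K

Answer: normal form = K  (in 6 steps)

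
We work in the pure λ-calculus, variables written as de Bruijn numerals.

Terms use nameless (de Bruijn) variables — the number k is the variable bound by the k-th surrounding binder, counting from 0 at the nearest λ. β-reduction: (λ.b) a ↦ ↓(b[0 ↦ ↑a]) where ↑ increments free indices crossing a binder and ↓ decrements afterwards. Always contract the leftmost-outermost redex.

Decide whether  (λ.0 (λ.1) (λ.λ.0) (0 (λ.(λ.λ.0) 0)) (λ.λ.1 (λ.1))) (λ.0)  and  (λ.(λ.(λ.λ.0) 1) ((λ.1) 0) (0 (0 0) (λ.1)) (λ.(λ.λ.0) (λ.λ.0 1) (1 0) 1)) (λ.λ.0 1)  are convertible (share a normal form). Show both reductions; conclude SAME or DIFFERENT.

Term A:
  start: (λ.0 (λ.1) (λ.λ.0) (0 (λ.(λ.λ.0) 0)) (λ.λ.1 (λ.1))) (λ.0)
  →1  (λ.0) (λ.λ.0) (λ.λ.0) ((λ.0) (λ.(λ.λ.0) 0)) (λ.λ.1 (λ.1))
  →2  (λ.λ.0) (λ.λ.0) ((λ.0) (λ.(λ.λ.0) 0)) (λ.λ.1 (λ.1))
  →3  (λ.0) ((λ.0) (λ.(λ.λ.0) 0)) (λ.λ.1 (λ.1))
  →4  (λ.0) (λ.(λ.λ.0) 0) (λ.λ.1 (λ.1))
  →5  (λ.(λ.λ.0) 0) (λ.λ.1 (λ.1))
  →6  (λ.λ.0) (λ.λ.1 (λ.1))
  →7  λ.0

Term B:
  start: (λ.(λ.(λ.λ.0) 1) ((λ.1) 0) (0 (0 0) (λ.1)) (λ.(λ.λ.0) (λ.λ.0 1) (1 0) 1)) (λ.λ.0 1)
  →1  (λ.(λ.λ.0) (λ.λ.0 1)) ((λ.λ.λ.0 1) (λ.λ.0 1)) ((λ.λ.0 1) ((λ.λ.0 1) (λ.λ.0 1)) (λ.λ.λ.0 1)) (λ.(λ.λ.0) (λ.λ.0 1) ((λ.λ.0 1) 0) (λ.λ.0 1))
  →2  (λ.λ.0) (λ.λ.0 1) ((λ.λ.0 1) ((λ.λ.0 1) (λ.λ.0 1)) (λ.λ.λ.0 1)) (λ.(λ.λ.0) (λ.λ.0 1) ((λ.λ.0 1) 0) (λ.λ.0 1))
  →3  (λ.0) ((λ.λ.0 1) ((λ.λ.0 1) (λ.λ.0 1)) (λ.λ.λ.0 1)) (λ.(λ.λ.0) (λ.λ.0 1) ((λ.λ.0 1) 0) (λ.λ.0 1))
  →4  (λ.λ.0 1) ((λ.λ.0 1) (λ.λ.0 1)) (λ.λ.λ.0 1) (λ.(λ.λ.0) (λ.λ.0 1) ((λ.λ.0 1) 0) (λ.λ.0 1))
  →5  (λ.0 ((λ.λ.0 1) (λ.λ.0 1))) (λ.λ.λ.0 1) (λ.(λ.λ.0) (λ.λ.0 1) ((λ.λ.0 1) 0) (λ.λ.0 1))
  →6  (λ.λ.λ.0 1) ((λ.λ.0 1) (λ.λ.0 1)) (λ.(λ.λ.0) (λ.λ.0 1) ((λ.λ.0 1) 0) (λ.λ.0 1))
  →7  (λ.λ.0 1) (λ.(λ.λ.0) (λ.λ.0 1) ((λ.λ.0 1) 0) (λ.λ.0 1))
  →8  λ.0 (λ.(λ.λ.0) (λ.λ.0 1) ((λ.λ.0 1) 0) (λ.λ.0 1))
  →9  λ.0 (λ.(λ.0) ((λ.λ.0 1) 0) (λ.λ.0 1))
  →10  λ.0 (λ.(λ.λ.0 1) 0 (λ.λ.0 1))
  →11  λ.0 (λ.(λ.0 1) (λ.λ.0 1))
  →12  λ.0 (λ.(λ.λ.0 1) 0)
  →13  λ.0 (λ.λ.0 1)

Answer: DIFFERENT — A ⇓ λ.0, B ⇓ λ.0 (λ.λ.0 1)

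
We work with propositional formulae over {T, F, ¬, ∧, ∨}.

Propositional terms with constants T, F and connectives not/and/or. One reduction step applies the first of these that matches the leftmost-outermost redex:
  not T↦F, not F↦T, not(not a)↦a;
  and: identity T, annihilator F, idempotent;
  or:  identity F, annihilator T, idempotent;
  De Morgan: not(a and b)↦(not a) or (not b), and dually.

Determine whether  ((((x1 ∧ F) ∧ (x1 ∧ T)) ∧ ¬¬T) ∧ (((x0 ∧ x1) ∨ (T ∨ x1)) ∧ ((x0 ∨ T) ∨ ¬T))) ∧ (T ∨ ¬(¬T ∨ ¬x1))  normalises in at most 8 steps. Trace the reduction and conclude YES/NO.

  start: ((((x1 ∧ F) ∧ (x1 ∧ T)) ∧ ¬¬T) ∧ (((x0 ∧ x1) ∨ (T ∨ x1)) ∧ ((x0 ∨ T) ∨ ¬T))) ∧ (T ∨ ¬(¬T ∨ ¬x1))
  [1] (((F ∧ (x1 ∧ T)) ∧ ¬¬T) ∧ (((x0 ∧ x1) ∨ (T ∨ x1)) ∧ ((x0 ∨ T) ∨ ¬T))) ∧ (T ∨ ¬(¬T ∨ ¬x1))
  [2] ((F ∧ ¬¬T) ∧ (((x0 ∧ x1) ∨ (T ∨ x1)) ∧ ((x0 ∨ T) ∨ ¬T))) ∧ (T ∨ ¬(¬T ∨ ¬x1))
  [3] (F ∧ (((x0 ∧ x1) ∨ (T ∨ x1)) ∧ ((x0 ∨ T) ∨ ¬T))) ∧ (T ∨ ¬(¬T ∨ ¬x1))
  [4] F ∧ (T ∨ ¬(¬T ∨ ¬x1))
  [5] F

Answer: YES — reaches normal form F in 5 ≤ 8 steps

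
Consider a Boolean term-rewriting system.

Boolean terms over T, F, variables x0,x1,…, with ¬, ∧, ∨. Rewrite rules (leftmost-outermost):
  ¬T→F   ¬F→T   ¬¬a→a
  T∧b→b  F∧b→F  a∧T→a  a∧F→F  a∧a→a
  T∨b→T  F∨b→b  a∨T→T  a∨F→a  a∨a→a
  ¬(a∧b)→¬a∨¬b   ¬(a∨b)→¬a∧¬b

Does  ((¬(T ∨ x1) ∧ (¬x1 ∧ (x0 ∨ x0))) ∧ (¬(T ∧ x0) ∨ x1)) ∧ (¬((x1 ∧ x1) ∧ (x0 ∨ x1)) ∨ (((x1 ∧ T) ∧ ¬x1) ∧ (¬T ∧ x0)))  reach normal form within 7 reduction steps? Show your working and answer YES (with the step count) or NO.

  start: ((¬(T ∨ x1) ∧ (¬x1 ∧ (x0 ∨ x0))) ∧ (¬(T ∧ x0) ∨ x1)) ∧ (¬((x1 ∧ x1) ∧ (x0 ∨ x1)) ∨ (((x1 ∧ T) ∧ ¬x1) ∧ (¬T ∧ x0)))
  [1] (((¬T ∧ ¬x1) ∧ (¬x1 ∧ (x0 ∨ x0))) ∧ (¬(T ∧ x0) ∨ x1)) ∧ (¬((x1 ∧ x1) ∧ (x0 ∨ x1)) ∨ (((x1 ∧ T) ∧ ¬x1) ∧ (¬T ∧ x0)))
  [2] (((F ∧ ¬x1) ∧ (¬x1 ∧ (x0 ∨ x0))) ∧ (¬(T ∧ x0) ∨ x1)) ∧ (¬((x1 ∧ x1) ∧ (x0 ∨ x1)) ∨ (((x1 ∧ T) ∧ ¬x1) ∧ (¬T ∧ x0)))
  [3] ((F ∧ (¬x1 ∧ (x0 ∨ x0))) ∧ (¬(T ∧ x0) ∨ x1)) ∧ (¬((x1 ∧ x1) ∧ (x0 ∨ x1)) ∨ (((x1 ∧ T) ∧ ¬x1) ∧ (¬T ∧ x0)))
  [4] (F ∧ (¬(T ∧ x0) ∨ x1)) ∧ (¬((x1 ∧ x1) ∧ (x0 ∨ x1)) ∨ (((x1 ∧ T) ∧ ¬x1) ∧ (¬T ∧ x0)))
  [5] F ∧ (¬((x1 ∧ x1) ∧ (x0 ∨ x1)) ∨ (((x1 ∧ T) ∧ ¬x1) ∧ (¬T ∧ x0)))
  [6] F

Answer: YES — reaches normal form F in 6 ≤ 7 steps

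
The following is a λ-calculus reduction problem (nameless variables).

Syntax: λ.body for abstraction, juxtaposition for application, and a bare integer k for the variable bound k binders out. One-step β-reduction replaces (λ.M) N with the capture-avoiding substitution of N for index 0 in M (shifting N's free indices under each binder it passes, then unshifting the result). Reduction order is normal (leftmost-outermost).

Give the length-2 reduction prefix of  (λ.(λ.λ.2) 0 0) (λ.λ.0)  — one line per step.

Answer: after 2 steps: (λ.λ.λ.0) (λ.λ.0)

Derivation:
  start: (λ.(λ.λ.2) 0 0) (λ.λ.0)
  step 1: (λ.λ.λ.λ.0) (λ.λ.0) (λ.λ.0)
  step 2: (λ.λ.λ.0) (λ.λ.0)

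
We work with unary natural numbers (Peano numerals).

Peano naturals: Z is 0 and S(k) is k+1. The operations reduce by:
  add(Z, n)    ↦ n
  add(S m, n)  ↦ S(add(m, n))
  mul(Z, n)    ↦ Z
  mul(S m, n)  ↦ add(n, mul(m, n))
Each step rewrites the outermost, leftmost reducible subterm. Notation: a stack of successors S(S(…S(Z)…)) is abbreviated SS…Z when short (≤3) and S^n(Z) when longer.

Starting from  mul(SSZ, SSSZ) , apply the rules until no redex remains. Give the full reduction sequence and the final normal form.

Answer: normal form = S^6(Z)  (in 11 steps)

Derivation:
  start: mul(SSZ, SSSZ)
  [1] add(SSSZ, mul(SZ, SSSZ))
  [2] S(add(SSZ, mul(SZ, SSSZ)))
  [3] S(S(add(SZ, mul(SZ, SSSZ))))
  [4] S(S(S(add(Z, mul(SZ, SSSZ)))))
  [5] S(S(S(mul(SZ, SSSZ))))
  [6] S(S(S(add(SSSZ, mul(Z, SSSZ)))))
  [7] S(S(S(S(add(SSZ, mul(Z, SSSZ))))))
  [8] S(S(S(S(S(add(SZ, mul(Z, SSSZ)))))))
  [9] S(S(S(S(S(S(add(Z, mul(Z, SSSZ))))))))
  [10] S(S(S(S(S(S(mul(Z, SSSZ)))))))
  [11] S^6(Z)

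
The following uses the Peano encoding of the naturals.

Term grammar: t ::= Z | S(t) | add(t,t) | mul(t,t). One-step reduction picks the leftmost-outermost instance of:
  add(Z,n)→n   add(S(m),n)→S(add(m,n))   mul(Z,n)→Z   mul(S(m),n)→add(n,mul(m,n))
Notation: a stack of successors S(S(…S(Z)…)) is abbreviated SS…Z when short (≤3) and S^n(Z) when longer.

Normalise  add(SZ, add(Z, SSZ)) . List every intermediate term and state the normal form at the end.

Answer: normal form = SSSZ  (in 3 steps)

Working:
  start: add(SZ, add(Z, SSZ))
  [1] S(add(Z, add(Z, SSZ)))
  [2] S(add(Z, SSZ))
  [3] SSSZ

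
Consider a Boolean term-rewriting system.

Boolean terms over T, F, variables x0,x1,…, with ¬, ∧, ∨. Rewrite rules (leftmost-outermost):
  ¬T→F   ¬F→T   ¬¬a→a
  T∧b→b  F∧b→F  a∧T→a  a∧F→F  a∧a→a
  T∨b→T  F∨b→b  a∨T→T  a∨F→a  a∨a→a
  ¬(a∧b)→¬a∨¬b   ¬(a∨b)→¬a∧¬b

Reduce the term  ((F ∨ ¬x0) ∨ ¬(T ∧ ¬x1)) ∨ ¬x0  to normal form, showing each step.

  start: ((F ∨ ¬x0) ∨ ¬(T ∧ ¬x1)) ∨ ¬x0
  [1] (¬x0 ∨ ¬(T ∧ ¬x1)) ∨ ¬x0
  [2] (¬x0 ∨ (¬T ∨ ¬¬x1)) ∨ ¬x0
  [3] (¬x0 ∨ (F ∨ ¬¬x1)) ∨ ¬x0
  [4] (¬x0 ∨ ¬¬x1) ∨ ¬x0
  [5] (¬x0 ∨ x1) ∨ ¬x0

Answer: normal form = (¬x0 ∨ x1) ∨ ¬x0  (in 5 steps)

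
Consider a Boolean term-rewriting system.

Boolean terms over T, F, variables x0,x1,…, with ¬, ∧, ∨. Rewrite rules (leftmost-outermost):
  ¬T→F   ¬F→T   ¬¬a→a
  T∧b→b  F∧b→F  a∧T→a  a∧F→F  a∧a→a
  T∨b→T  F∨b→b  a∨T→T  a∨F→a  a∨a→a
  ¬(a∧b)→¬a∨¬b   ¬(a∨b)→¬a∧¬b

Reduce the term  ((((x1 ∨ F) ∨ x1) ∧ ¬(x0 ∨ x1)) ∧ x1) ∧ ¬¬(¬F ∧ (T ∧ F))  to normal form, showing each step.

Answer: normal form = F  (in 8 steps)

Working:
  start: ((((x1 ∨ F) ∨ x1) ∧ ¬(x0 ∨ x1)) ∧ x1) ∧ ¬¬(¬F ∧ (T ∧ F))
  →1  (((x1 ∨ x1) ∧ ¬(x0 ∨ x1)) ∧ x1) ∧ ¬¬(¬F ∧ (T ∧ F))
  →2  ((x1 ∧ ¬(x0 ∨ x1)) ∧ x1) ∧ ¬¬(¬F ∧ (T ∧ F))
  →3  ((x1 ∧ (¬x0 ∧ ¬x1)) ∧ x1) ∧ ¬¬(¬F ∧ (T ∧ F))
  →4  ((x1 ∧ (¬x0 ∧ ¬x1)) ∧ x1) ∧ (¬F ∧ (T ∧ F))
  →5  ((x1 ∧ (¬x0 ∧ ¬x1)) ∧ x1) ∧ (T ∧ (T ∧ F))
  →6  ((x1 ∧ (¬x0 ∧ ¬x1)) ∧ x1) ∧ (T ∧ F)
  →7  ((x1 ∧ (¬x0 ∧ ¬x1)) ∧ x1) ∧ F
  →8  F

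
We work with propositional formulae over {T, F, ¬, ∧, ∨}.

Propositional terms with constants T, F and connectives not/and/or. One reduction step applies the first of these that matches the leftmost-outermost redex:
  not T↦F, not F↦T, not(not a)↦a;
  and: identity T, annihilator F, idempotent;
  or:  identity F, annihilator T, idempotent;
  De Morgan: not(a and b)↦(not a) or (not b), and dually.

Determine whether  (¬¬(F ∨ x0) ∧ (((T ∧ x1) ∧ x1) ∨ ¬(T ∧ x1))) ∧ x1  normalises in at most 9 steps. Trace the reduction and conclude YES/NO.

  start: (¬¬(F ∨ x0) ∧ (((T ∧ x1) ∧ x1) ∨ ¬(T ∧ x1))) ∧ x1
  [1] ((F ∨ x0) ∧ (((T ∧ x1) ∧ x1) ∨ ¬(T ∧ x1))) ∧ x1
  [2] (x0 ∧ (((T ∧ x1) ∧ x1) ∨ ¬(T ∧ x1))) ∧ x1
  [3] (x0 ∧ ((x1 ∧ x1) ∨ ¬(T ∧ x1))) ∧ x1
  [4] (x0 ∧ (x1 ∨ ¬(T ∧ x1))) ∧ x1
  [5] (x0 ∧ (x1 ∨ (¬T ∨ ¬x1))) ∧ x1
  [6] (x0 ∧ (x1 ∨ (F ∨ ¬x1))) ∧ x1
  [7] (x0 ∧ (x1 ∨ ¬x1)) ∧ x1

Answer: YES — reaches normal form (x0 ∧ (x1 ∨ ¬x1)) ∧ x1 in 7 ≤ 9 steps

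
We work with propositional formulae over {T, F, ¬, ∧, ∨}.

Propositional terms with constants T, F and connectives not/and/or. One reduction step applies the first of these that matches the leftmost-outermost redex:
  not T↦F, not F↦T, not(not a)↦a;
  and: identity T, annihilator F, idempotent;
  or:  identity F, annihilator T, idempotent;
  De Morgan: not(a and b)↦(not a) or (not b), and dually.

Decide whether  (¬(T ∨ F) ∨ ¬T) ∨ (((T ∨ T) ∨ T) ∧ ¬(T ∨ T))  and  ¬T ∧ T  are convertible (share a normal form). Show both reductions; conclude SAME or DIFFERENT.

Term A:
  start: (¬(T ∨ F) ∨ ¬T) ∨ (((T ∨ T) ∨ T) ∧ ¬(T ∨ T))
  →1  ((¬T ∧ ¬F) ∨ ¬T) ∨ (((T ∨ T) ∨ T) ∧ ¬(T ∨ T))
  →2  ((F ∧ ¬F) ∨ ¬T) ∨ (((T ∨ T) ∨ T) ∧ ¬(T ∨ T))
  →3  (F ∨ ¬T) ∨ (((T ∨ T) ∨ T) ∧ ¬(T ∨ T))
  →4  ¬T ∨ (((T ∨ T) ∨ T) ∧ ¬(T ∨ T))
  →5  F ∨ (((T ∨ T) ∨ T) ∧ ¬(T ∨ T))
  →6  ((T ∨ T) ∨ T) ∧ ¬(T ∨ T)
  →7  T ∧ ¬(T ∨ T)
  →8  ¬(T ∨ T)
  →9  ¬T ∧ ¬T
  →10  ¬T
  →11  F

Term B:
  start: ¬T ∧ T
  →1  ¬T
  →2  F

Answer: SAME — A ⇓ F, B ⇓ F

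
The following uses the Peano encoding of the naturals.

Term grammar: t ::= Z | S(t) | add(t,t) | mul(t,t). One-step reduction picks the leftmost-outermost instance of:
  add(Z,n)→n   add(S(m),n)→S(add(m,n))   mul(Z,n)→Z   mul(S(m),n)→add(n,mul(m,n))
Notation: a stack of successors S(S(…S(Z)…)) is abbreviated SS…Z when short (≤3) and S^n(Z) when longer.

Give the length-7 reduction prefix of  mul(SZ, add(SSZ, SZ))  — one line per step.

  start: mul(SZ, add(SSZ, SZ))
  →1  add(add(SSZ, SZ), mul(Z, add(SSZ, SZ)))
  →2  add(S(add(SZ, SZ)), mul(Z, add(SSZ, SZ)))
  →3  S(add(add(SZ, SZ), mul(Z, add(SSZ, SZ))))
  →4  S(add(S(add(Z, SZ)), mul(Z, add(SSZ, SZ))))
  →5  S(S(add(add(Z, SZ), mul(Z, add(SSZ, SZ)))))
  →6  S(S(add(SZ, mul(Z, add(SSZ, SZ)))))
  →7  S(S(S(add(Z, mul(Z, add(SSZ, SZ))))))

Answer: after 7 steps: S(S(S(add(Z, mul(Z, add(SSZ, SZ))))))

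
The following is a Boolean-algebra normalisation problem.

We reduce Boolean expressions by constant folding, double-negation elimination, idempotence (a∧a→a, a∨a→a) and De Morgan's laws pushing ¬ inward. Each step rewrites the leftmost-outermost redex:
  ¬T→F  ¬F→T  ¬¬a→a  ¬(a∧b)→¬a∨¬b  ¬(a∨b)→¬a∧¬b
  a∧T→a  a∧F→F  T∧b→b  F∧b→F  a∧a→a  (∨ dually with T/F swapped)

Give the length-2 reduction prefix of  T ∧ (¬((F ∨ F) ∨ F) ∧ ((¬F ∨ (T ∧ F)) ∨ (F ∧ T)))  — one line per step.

  start: T ∧ (¬((F ∨ F) ∨ F) ∧ ((¬F ∨ (T ∧ F)) ∨ (F ∧ T)))
  →1  ¬((F ∨ F) ∨ F) ∧ ((¬F ∨ (T ∧ F)) ∨ (F ∧ T))
  →2  (¬(F ∨ F) ∧ ¬F) ∧ ((¬F ∨ (T ∧ F)) ∨ (F ∧ T))

Answer: after 2 steps: (¬(F ∨ F) ∧ ¬F) ∧ ((¬F ∨ (T ∧ F)) ∨ (F ∧ T))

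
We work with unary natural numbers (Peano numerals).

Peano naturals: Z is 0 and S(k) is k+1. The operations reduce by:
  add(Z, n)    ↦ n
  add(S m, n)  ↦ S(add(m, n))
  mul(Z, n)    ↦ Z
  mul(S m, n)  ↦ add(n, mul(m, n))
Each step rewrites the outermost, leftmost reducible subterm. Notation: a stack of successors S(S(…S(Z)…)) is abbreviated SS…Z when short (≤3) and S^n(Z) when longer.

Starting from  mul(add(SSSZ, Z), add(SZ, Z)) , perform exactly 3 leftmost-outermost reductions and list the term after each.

  start: mul(add(SSSZ, Z), add(SZ, Z))
  [1] mul(S(add(SSZ, Z)), add(SZ, Z))
  [2] add(add(SZ, Z), mul(add(SSZ, Z), add(SZ, Z)))
  [3] add(S(add(Z, Z)), mul(add(SSZ, Z), add(SZ, Z)))

Answer: after 3 steps: add(S(add(Z, Z)), mul(add(SSZ, Z), add(SZ, Z)))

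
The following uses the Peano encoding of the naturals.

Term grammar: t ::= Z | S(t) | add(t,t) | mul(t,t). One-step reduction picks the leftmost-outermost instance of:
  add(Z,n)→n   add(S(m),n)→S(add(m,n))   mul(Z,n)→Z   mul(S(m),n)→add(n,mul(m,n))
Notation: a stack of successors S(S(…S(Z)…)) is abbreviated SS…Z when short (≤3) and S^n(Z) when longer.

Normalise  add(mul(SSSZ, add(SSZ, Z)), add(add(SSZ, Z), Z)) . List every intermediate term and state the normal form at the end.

  start: add(mul(SSSZ, add(SSZ, Z)), add(add(SSZ, Z), Z))
  →1  add(add(add(SSZ, Z), mul(SSZ, add(SSZ, Z))), add(add(SSZ, Z), Z))
  →2  add(add(S(add(SZ, Z)), mul(SSZ, add(SSZ, Z))), add(add(SSZ, Z), Z))
  →3  add(S(add(add(SZ, Z), mul(SSZ, add(SSZ, Z)))), add(add(SSZ, Z), Z))
  →4  S(add(add(add(SZ, Z), mul(SSZ, add(SSZ, Z))), add(add(SSZ, Z), Z)))
  →5  S(add(add(S(add(Z, Z)), mul(SSZ, add(SSZ, Z))), add(add(SSZ, Z), Z)))
  →6  S(add(S(add(add(Z, Z), mul(SSZ, add(SSZ, Z)))), add(add(SSZ, Z), Z)))
  →7  S(S(add(add(add(Z, Z), mul(SSZ, add(SSZ, Z))), add(add(SSZ, Z), Z))))
  →8  S(S(add(add(Z, mul(SSZ, add(SSZ, Z))), add(add(SSZ, Z), Z))))
  →9  S(S(add(mul(SSZ, add(SSZ, Z)), add(add(SSZ, Z), Z))))
  →10  S(S(add(add(add(SSZ, Z), mul(SZ, add(SSZ, Z))), add(add(SSZ, Z), Z))))
  →11  S(S(add(add(S(add(SZ, Z)), mul(SZ, add(SSZ, Z))), add(add(SSZ, Z), Z))))
  →12  S(S(add(S(add(add(SZ, Z), mul(SZ, add(SSZ, Z)))), add(add(SSZ, Z), Z))))
  →13  S(S(S(add(add(add(SZ, Z), mul(SZ, add(SSZ, Z))), add(add(SSZ, Z), Z)))))
  →14  S(S(S(add(add(S(add(Z, Z)), mul(SZ, add(SSZ, Z))), add(add(SSZ, Z), Z)))))
  →15  S(S(S(add(S(add(add(Z, Z), mul(SZ, add(SSZ, Z)))), add(add(SSZ, Z), Z)))))
  →16  S(S(S(S(add(add(add(Z, Z), mul(SZ, add(SSZ, Z))), add(add(SSZ, Z), Z))))))
  →17  S(S(S(S(add(add(Z, mul(SZ, add(SSZ, Z))), add(add(SSZ, Z), Z))))))
  →18  S(S(S(S(add(mul(SZ, add(SSZ, Z)), add(add(SSZ, Z), Z))))))
  →19  S(S(S(S(add(add(add(SSZ, Z), mul(Z, add(SSZ, Z))), add(add(SSZ, Z), Z))))))
  →20  S(S(S(S(add(add(S(add(SZ, Z)), mul(Z, add(SSZ, Z))), add(add(SSZ, Z), Z))))))
  →21  S(S(S(S(add(S(add(add(SZ, Z), mul(Z, add(SSZ, Z)))), add(add(SSZ, Z), Z))))))
  →22  S(S(S(S(S(add(add(add(SZ, Z), mul(Z, add(SSZ, Z))), add(add(SSZ, Z), Z)))))))
  →23  S(S(S(S(S(add(add(S(add(Z, Z)), mul(Z, add(SSZ, Z))), add(add(SSZ, Z), Z)))))))
  →24  S(S(S(S(S(add(S(add(add(Z, Z), mul(Z, add(SSZ, Z)))), add(add(SSZ, Z), Z)))))))
  →25  S(S(S(S(S(S(add(add(add(Z, Z), mul(Z, add(SSZ, Z))), add(add(SSZ, Z), Z))))))))
  →26  S(S(S(S(S(S(add(add(Z, mul(Z, add(SSZ, Z))), add(add(SSZ, Z), Z))))))))
  →27  S(S(S(S(S(S(add(mul(Z, add(SSZ, Z)), add(add(SSZ, Z), Z))))))))
  →28  S(S(S(S(S(S(add(Z, add(add(SSZ, Z), Z))))))))
  →29  S(S(S(S(S(S(add(add(SSZ, Z), Z)))))))
  →30  S(S(S(S(S(S(add(S(add(SZ, Z)), Z)))))))
  →31  S(S(S(S(S(S(S(add(add(SZ, Z), Z))))))))
  →32  S(S(S(S(S(S(S(add(S(add(Z, Z)), Z))))))))
  →33  S(S(S(S(S(S(S(S(add(add(Z, Z), Z)))))))))
  →34  S(S(S(S(S(S(S(S(add(Z, Z)))))))))
  →35  S^8(Z)

Answer: normal form = S^8(Z)  (in 35 steps)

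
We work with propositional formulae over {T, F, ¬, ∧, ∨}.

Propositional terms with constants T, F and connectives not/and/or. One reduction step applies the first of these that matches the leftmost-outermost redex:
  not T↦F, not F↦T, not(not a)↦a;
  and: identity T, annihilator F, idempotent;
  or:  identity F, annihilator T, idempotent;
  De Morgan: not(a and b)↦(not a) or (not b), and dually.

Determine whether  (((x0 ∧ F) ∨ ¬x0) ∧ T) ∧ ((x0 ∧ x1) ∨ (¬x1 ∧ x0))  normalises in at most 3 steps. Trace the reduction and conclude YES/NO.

  start: (((x0 ∧ F) ∨ ¬x0) ∧ T) ∧ ((x0 ∧ x1) ∨ (¬x1 ∧ x0))
  step 1: ((x0 ∧ F) ∨ ¬x0) ∧ ((x0 ∧ x1) ∨ (¬x1 ∧ x0))
  step 2: (F ∨ ¬x0) ∧ ((x0 ∧ x1) ∨ (¬x1 ∧ x0))
  step 3: ¬x0 ∧ ((x0 ∧ x1) ∨ (¬x1 ∧ x0))

Answer: YES — reaches normal form ¬x0 ∧ ((x0 ∧ x1) ∨ (¬x1 ∧ x0)) in 3 ≤ 3 steps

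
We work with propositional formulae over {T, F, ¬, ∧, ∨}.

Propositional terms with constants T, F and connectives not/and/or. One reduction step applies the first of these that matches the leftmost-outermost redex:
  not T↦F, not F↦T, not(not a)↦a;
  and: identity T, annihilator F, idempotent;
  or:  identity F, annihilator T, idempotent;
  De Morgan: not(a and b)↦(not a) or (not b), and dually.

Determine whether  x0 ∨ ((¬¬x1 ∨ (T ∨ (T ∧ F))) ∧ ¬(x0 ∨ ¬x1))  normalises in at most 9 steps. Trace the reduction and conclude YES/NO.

  start: x0 ∨ ((¬¬x1 ∨ (T ∨ (T ∧ F))) ∧ ¬(x0 ∨ ¬x1))
  [1] x0 ∨ ((x1 ∨ (T ∨ (T ∧ F))) ∧ ¬(x0 ∨ ¬x1))
  [2] x0 ∨ ((x1 ∨ T) ∧ ¬(x0 ∨ ¬x1))
  [3] x0 ∨ (T ∧ ¬(x0 ∨ ¬x1))
  [4] x0 ∨ ¬(x0 ∨ ¬x1)
  [5] x0 ∨ (¬x0 ∧ ¬¬x1)
  [6] x0 ∨ (¬x0 ∧ x1)

Answer: YES — reaches normal form x0 ∨ (¬x0 ∧ x1) in 6 ≤ 9 steps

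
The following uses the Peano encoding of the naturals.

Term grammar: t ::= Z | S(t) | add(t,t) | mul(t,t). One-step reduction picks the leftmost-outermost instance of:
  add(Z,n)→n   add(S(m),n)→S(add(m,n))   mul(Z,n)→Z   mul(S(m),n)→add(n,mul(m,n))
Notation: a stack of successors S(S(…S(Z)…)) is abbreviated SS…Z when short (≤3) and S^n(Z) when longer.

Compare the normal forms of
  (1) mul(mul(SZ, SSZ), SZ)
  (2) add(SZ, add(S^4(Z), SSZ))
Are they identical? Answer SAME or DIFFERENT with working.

Answer: DIFFERENT — A ⇓ SSZ, B ⇓ S^7(Z)

Derivation:
Term A:
  start: mul(mul(SZ, SSZ), SZ)
  [1] mul(add(SSZ, mul(Z, SSZ)), SZ)
  [2] mul(S(add(SZ, mul(Z, SSZ))), SZ)
  [3] add(SZ, mul(add(SZ, mul(Z, SSZ)), SZ))
  [4] S(add(Z, mul(add(SZ, mul(Z, SSZ)), SZ)))
  [5] S(mul(add(SZ, mul(Z, SSZ)), SZ))
  [6] S(mul(S(add(Z, mul(Z, SSZ))), SZ))
  [7] S(add(SZ, mul(add(Z, mul(Z, SSZ)), SZ)))
  [8] S(S(add(Z, mul(add(Z, mul(Z, SSZ)), SZ))))
  [9] S(S(mul(add(Z, mul(Z, SSZ)), SZ)))
  [10] S(S(mul(mul(Z, SSZ), SZ)))
  [11] S(S(mul(Z, SZ)))
  [12] SSZ

Term B:
  start: add(SZ, add(S^4(Z), SSZ))
  [1] S(add(Z, add(S^4(Z), SSZ)))
  [2] S(add(S^4(Z), SSZ))
  [3] S(S(add(SSSZ, SSZ)))
  [4] S(S(S(add(SSZ, SSZ))))
  [5] S(S(S(S(add(SZ, SSZ)))))
  [6] S(S(S(S(S(add(Z, SSZ))))))
  [7] S^7(Z)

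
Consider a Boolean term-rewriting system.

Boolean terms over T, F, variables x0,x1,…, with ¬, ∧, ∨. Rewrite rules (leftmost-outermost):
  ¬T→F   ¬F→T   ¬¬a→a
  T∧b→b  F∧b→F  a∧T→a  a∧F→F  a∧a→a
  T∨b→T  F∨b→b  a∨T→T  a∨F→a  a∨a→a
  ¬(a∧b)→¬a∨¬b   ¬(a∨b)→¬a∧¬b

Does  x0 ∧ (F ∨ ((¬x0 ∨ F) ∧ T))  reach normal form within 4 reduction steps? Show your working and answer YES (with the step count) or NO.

  start: x0 ∧ (F ∨ ((¬x0 ∨ F) ∧ T))
  step 1: x0 ∧ ((¬x0 ∨ F) ∧ T)
  step 2: x0 ∧ (¬x0 ∨ F)
  step 3: x0 ∧ ¬x0

Answer: YES — reaches normal form x0 ∧ ¬x0 in 3 ≤ 4 steps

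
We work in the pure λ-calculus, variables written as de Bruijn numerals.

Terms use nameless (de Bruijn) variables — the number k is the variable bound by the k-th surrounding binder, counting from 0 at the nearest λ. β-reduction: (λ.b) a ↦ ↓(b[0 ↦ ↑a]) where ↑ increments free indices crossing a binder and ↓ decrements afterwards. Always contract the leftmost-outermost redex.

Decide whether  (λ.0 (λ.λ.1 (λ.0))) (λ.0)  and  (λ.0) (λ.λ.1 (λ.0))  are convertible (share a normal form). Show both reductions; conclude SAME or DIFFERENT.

Answer: SAME — A ⇓ λ.λ.1 (λ.0), B ⇓ λ.λ.1 (λ.0)

Reduction:
Term A:
  start: (λ.0 (λ.λ.1 (λ.0))) (λ.0)
  step 1: (λ.0) (λ.λ.1 (λ.0))
  step 2: λ.λ.1 (λ.0)

Term B:
  start: (λ.0) (λ.λ.1 (λ.0))
  step 1: λ.λ.1 (λ.0)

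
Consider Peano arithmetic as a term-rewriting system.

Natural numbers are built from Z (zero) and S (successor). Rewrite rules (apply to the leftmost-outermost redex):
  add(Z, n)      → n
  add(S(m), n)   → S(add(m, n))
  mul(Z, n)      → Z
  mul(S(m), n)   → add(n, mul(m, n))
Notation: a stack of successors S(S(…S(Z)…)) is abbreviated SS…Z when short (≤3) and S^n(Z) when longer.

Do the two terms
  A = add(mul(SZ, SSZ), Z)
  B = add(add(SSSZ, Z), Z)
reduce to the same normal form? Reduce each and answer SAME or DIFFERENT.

Answer: DIFFERENT — A ⇓ SSZ, B ⇓ SSSZ

Reduction:
Term A:
  start: add(mul(SZ, SSZ), Z)
  step 1: add(add(SSZ, mul(Z, SSZ)), Z)
  step 2: add(S(add(SZ, mul(Z, SSZ))), Z)
  step 3: S(add(add(SZ, mul(Z, SSZ)), Z))
  step 4: S(add(S(add(Z, mul(Z, SSZ))), Z))
  step 5: S(S(add(add(Z, mul(Z, SSZ)), Z)))
  step 6: S(S(add(mul(Z, SSZ), Z)))
  step 7: S(S(add(Z, Z)))
  step 8: SSZ

Term B:
  start: add(add(SSSZ, Z), Z)
  step 1: add(S(add(SSZ, Z)), Z)
  step 2: S(add(add(SSZ, Z), Z))
  step 3: S(add(S(add(SZ, Z)), Z))
  step 4: S(S(add(add(SZ, Z), Z)))
  step 5: S(S(add(S(add(Z, Z)), Z)))
  step 6: S(S(S(add(add(Z, Z), Z))))
  step 7: S(S(S(add(Z, Z))))
  step 8: SSSZ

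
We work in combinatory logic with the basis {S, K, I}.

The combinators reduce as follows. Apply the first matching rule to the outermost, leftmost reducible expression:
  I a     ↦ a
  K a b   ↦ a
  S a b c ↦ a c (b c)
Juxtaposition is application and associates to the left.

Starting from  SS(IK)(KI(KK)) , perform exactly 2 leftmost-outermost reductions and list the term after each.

Answer: after 2 steps: SI(IK(KI(KK)))

Reduction:
  start: SS(IK)(KI(KK))
  step 1: S(KI(KK))(IK(KI(KK)))
  step 2: SI(IK(KI(KK)))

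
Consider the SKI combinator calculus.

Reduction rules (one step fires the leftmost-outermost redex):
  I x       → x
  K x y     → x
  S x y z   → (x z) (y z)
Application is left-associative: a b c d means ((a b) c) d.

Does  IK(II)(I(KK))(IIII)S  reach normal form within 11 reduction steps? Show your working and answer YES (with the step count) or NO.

Answer: YES — reaches normal form S in 8 ≤ 11 steps

Reduction:
  start: IK(II)(I(KK))(IIII)S
  [1] K(II)(I(KK))(IIII)S
  [2] II(IIII)S
  [3] I(IIII)S
  [4] IIIIS
  [5] IIIS
  [6] IIS
  [7] IS
  [8] S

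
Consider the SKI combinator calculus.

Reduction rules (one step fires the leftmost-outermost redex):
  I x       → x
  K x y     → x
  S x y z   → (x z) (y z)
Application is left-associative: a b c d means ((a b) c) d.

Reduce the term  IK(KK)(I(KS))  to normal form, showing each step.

  start: IK(KK)(I(KS))
  →1  K(KK)(I(KS))
  →2  KK

Answer: normal form = KK  (in 2 steps)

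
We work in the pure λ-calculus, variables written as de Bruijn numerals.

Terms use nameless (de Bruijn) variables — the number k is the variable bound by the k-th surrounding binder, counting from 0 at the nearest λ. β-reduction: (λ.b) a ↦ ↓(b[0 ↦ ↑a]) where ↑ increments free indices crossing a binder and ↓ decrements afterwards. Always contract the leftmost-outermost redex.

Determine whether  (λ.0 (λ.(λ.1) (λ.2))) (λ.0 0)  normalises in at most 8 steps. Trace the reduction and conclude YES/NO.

  start: (λ.0 (λ.(λ.1) (λ.2))) (λ.0 0)
  →1  (λ.0 0) (λ.(λ.1) (λ.λ.0 0))
  →2  (λ.(λ.1) (λ.λ.0 0)) (λ.(λ.1) (λ.λ.0 0))
  →3  (λ.λ.(λ.1) (λ.λ.0 0)) (λ.λ.0 0)
  →4  λ.(λ.1) (λ.λ.0 0)
  →5  λ.0

Answer: YES — reaches normal form λ.0 in 5 ≤ 8 steps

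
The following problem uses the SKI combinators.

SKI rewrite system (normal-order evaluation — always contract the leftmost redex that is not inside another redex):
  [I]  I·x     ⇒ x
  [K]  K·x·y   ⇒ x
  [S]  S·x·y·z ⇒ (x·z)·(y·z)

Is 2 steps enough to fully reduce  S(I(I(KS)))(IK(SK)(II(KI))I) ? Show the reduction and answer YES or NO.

  start: S(I(I(KS)))(IK(SK)(II(KI))I)
  →1  S(I(KS))(IK(SK)(II(KI))I)
  →2  S(KS)(IK(SK)(II(KI))I)

Answer: NO — after 2 steps the term is S(KS)(IK(SK)(II(KI))I), not yet normal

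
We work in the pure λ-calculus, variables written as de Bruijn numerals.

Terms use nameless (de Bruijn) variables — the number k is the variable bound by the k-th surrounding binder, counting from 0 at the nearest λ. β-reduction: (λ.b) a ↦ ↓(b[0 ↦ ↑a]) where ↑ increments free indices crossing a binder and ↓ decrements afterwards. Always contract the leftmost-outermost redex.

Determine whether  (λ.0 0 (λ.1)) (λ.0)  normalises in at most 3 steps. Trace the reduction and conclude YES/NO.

Answer: YES — reaches normal form λ.λ.0 in 3 ≤ 3 steps

Working:
  start: (λ.0 0 (λ.1)) (λ.0)
  →1  (λ.0) (λ.0) (λ.λ.0)
  →2  (λ.0) (λ.λ.0)
  →3  λ.λ.0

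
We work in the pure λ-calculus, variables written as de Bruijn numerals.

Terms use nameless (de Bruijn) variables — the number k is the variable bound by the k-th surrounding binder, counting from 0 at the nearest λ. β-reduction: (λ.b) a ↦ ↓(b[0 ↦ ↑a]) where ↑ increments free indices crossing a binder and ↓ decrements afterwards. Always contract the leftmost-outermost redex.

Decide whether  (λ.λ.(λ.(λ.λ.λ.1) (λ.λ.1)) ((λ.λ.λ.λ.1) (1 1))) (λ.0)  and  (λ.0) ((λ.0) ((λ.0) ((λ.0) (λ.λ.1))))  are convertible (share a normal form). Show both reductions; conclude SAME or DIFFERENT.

Answer: DIFFERENT — A ⇓ λ.λ.λ.1, B ⇓ λ.λ.1

Working:
Term A:
  start: (λ.λ.(λ.(λ.λ.λ.1) (λ.λ.1)) ((λ.λ.λ.λ.1) (1 1))) (λ.0)
  [1] λ.(λ.(λ.λ.λ.1) (λ.λ.1)) ((λ.λ.λ.λ.1) ((λ.0) (λ.0)))
  [2] λ.(λ.λ.λ.1) (λ.λ.1)
  [3] λ.λ.λ.1

Term B:
  start: (λ.0) ((λ.0) ((λ.0) ((λ.0) (λ.λ.1))))
  [1] (λ.0) ((λ.0) ((λ.0) (λ.λ.1)))
  [2] (λ.0) ((λ.0) (λ.λ.1))
  [3] (λ.0) (λ.λ.1)
  [4] λ.λ.1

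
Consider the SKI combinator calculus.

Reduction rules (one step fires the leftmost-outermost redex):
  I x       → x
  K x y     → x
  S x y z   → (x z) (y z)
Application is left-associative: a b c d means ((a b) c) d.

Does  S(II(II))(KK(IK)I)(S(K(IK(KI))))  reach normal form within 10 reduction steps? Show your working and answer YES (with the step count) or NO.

  start: S(II(II))(KK(IK)I)(S(K(IK(KI))))
  [1] II(II)(S(K(IK(KI))))(KK(IK)I(S(K(IK(KI)))))
  [2] I(II)(S(K(IK(KI))))(KK(IK)I(S(K(IK(KI)))))
  [3] II(S(K(IK(KI))))(KK(IK)I(S(K(IK(KI)))))
  [4] I(S(K(IK(KI))))(KK(IK)I(S(K(IK(KI)))))
  [5] S(K(IK(KI)))(KK(IK)I(S(K(IK(KI)))))
  [6] S(K(K(KI)))(KK(IK)I(S(K(IK(KI)))))
  [7] S(K(K(KI)))(KI(S(K(IK(KI)))))
  [8] S(K(K(KI)))I

Answer: YES — reaches normal form S(K(K(KI)))I in 8 ≤ 10 steps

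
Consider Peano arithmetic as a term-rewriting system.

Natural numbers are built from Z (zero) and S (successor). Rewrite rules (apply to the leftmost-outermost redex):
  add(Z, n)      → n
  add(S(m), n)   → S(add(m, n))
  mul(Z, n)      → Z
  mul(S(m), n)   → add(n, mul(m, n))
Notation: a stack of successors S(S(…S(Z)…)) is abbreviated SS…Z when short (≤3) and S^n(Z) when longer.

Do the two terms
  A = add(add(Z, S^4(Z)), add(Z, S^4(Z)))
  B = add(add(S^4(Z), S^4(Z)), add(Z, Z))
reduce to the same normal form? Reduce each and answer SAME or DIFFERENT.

Term A:
  start: add(add(Z, S^4(Z)), add(Z, S^4(Z)))
  [1] add(S^4(Z), add(Z, S^4(Z)))
  [2] S(add(SSSZ, add(Z, S^4(Z))))
  [3] S(S(add(SSZ, add(Z, S^4(Z)))))
  [4] S(S(S(add(SZ, add(Z, S^4(Z))))))
  [5] S(S(S(S(add(Z, add(Z, S^4(Z)))))))
  [6] S(S(S(S(add(Z, S^4(Z))))))
  [7] S^8(Z)

Term B:
  start: add(add(S^4(Z), S^4(Z)), add(Z, Z))
  [1] add(S(add(SSSZ, S^4(Z))), add(Z, Z))
  [2] S(add(add(SSSZ, S^4(Z)), add(Z, Z)))
  [3] S(add(S(add(SSZ, S^4(Z))), add(Z, Z)))
  [4] S(S(add(add(SSZ, S^4(Z)), add(Z, Z))))
  [5] S(S(add(S(add(SZ, S^4(Z))), add(Z, Z))))
  [6] S(S(S(add(add(SZ, S^4(Z)), add(Z, Z)))))
  [7] S(S(S(add(S(add(Z, S^4(Z))), add(Z, Z)))))
  [8] S(S(S(S(add(add(Z, S^4(Z)), add(Z, Z))))))
  [9] S(S(S(S(add(S^4(Z), add(Z, Z))))))
  [10] S(S(S(S(S(add(SSSZ, add(Z, Z)))))))
  [11] S(S(S(S(S(S(add(SSZ, add(Z, Z))))))))
  [12] S(S(S(S(S(S(S(add(SZ, add(Z, Z)))))))))
  [13] S(S(S(S(S(S(S(S(add(Z, add(Z, Z))))))))))
  [14] S(S(S(S(S(S(S(S(add(Z, Z)))))))))
  [15] S^8(Z)

Answer: SAME — A ⇓ S^8(Z), B ⇓ S^8(Z)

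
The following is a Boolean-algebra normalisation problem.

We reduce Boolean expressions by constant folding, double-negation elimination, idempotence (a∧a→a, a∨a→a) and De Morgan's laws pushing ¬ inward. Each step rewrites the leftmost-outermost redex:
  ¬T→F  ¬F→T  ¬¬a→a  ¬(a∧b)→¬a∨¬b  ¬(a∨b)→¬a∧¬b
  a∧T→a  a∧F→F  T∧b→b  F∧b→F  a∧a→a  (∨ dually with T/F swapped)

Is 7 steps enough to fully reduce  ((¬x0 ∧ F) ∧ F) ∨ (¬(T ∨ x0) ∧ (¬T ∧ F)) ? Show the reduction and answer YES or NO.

Answer: YES — reaches normal form F in 6 ≤ 7 steps

Working:
  start: ((¬x0 ∧ F) ∧ F) ∨ (¬(T ∨ x0) ∧ (¬T ∧ F))
  [1] F ∨ (¬(T ∨ x0) ∧ (¬T ∧ F))
  [2] ¬(T ∨ x0) ∧ (¬T ∧ F)
  [3] (¬T ∧ ¬x0) ∧ (¬T ∧ F)
  [4] (F ∧ ¬x0) ∧ (¬T ∧ F)
  [5] F ∧ (¬T ∧ F)
  [6] F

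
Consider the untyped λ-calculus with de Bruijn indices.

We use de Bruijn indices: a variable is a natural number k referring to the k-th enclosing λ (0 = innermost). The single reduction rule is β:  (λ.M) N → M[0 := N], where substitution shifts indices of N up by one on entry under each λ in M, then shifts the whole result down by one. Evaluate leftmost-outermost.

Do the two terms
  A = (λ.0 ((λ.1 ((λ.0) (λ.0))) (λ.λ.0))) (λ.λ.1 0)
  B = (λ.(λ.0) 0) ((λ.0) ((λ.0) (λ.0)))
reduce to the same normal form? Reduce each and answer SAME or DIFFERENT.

Answer: SAME — A ⇓ λ.0, B ⇓ λ.0

Reduction:
Term A:
  start: (λ.0 ((λ.1 ((λ.0) (λ.0))) (λ.λ.0))) (λ.λ.1 0)
  →1  (λ.λ.1 0) ((λ.(λ.λ.1 0) ((λ.0) (λ.0))) (λ.λ.0))
  →2  λ.(λ.(λ.λ.1 0) ((λ.0) (λ.0))) (λ.λ.0) 0
  →3  λ.(λ.λ.1 0) ((λ.0) (λ.0)) 0
  →4  λ.(λ.(λ.0) (λ.0) 0) 0
  →5  λ.(λ.0) (λ.0) 0
  →6  λ.(λ.0) 0
  →7  λ.0

Term B:
  start: (λ.(λ.0) 0) ((λ.0) ((λ.0) (λ.0)))
  →1  (λ.0) ((λ.0) ((λ.0) (λ.0)))
  →2  (λ.0) ((λ.0) (λ.0))
  →3  (λ.0) (λ.0)
  →4  λ.0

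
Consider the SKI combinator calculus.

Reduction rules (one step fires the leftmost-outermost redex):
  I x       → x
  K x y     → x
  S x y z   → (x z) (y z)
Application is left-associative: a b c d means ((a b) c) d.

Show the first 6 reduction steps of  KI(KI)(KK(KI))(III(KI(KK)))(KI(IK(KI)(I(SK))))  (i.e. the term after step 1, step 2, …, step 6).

  start: KI(KI)(KK(KI))(III(KI(KK)))(KI(IK(KI)(I(SK))))
  →1  I(KK(KI))(III(KI(KK)))(KI(IK(KI)(I(SK))))
  →2  KK(KI)(III(KI(KK)))(KI(IK(KI)(I(SK))))
  →3  K(III(KI(KK)))(KI(IK(KI)(I(SK))))
  →4  III(KI(KK))
  →5  II(KI(KK))
  →6  I(KI(KK))

Answer: after 6 steps: I(KI(KK))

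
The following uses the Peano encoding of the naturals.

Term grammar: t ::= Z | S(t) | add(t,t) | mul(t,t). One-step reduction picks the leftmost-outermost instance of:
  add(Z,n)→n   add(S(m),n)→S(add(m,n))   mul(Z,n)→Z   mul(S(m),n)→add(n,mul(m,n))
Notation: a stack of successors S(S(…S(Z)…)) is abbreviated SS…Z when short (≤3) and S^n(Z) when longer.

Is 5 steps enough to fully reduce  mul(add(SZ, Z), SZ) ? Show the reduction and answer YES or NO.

  start: mul(add(SZ, Z), SZ)
  →1  mul(S(add(Z, Z)), SZ)
  →2  add(SZ, mul(add(Z, Z), SZ))
  →3  S(add(Z, mul(add(Z, Z), SZ)))
  →4  S(mul(add(Z, Z), SZ))
  →5  S(mul(Z, SZ))

Answer: NO — after 5 steps the term is S(mul(Z, SZ)), not yet normal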